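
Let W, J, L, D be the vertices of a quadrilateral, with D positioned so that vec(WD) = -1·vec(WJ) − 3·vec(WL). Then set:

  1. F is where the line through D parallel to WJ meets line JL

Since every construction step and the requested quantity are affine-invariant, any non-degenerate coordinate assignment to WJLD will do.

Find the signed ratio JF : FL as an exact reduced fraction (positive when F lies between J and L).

JF:FL = -3/4

Set W = (0, 0), J = (1, 0), L = (0, 1), D = (-1, -3); any affine frame gives the same invariant.
1. F is where the line through D parallel to WJ meets line JL ⇒ F = (4, -3)
F = J + t·(L−J) with t = -3, so JF:FL = t:(1−t) = -3:4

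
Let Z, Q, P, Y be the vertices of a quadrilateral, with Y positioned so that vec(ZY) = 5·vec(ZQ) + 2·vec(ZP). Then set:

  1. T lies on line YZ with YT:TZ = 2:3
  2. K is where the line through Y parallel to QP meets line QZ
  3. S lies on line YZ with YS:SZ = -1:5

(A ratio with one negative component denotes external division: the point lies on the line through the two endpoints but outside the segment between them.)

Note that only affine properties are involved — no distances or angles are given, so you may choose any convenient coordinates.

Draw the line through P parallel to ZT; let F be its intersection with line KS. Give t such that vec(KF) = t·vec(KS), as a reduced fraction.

t = 19/14

Choose coordinates Z = (0, 0), Q = (1, 0), P = (0, 1), Y = (5, 2).
1. T lies on line YZ with YT:TZ = 2:3 ⇒ T = (3, 6/5)
2. K is where the line through Y parallel to QP meets line QZ ⇒ K = (7, 0)
3. S lies on line YZ with YS:SZ = -1:5 ⇒ S = (25/4, 5/2)
through P parallel to ZT: direction (3, 6/5); meets KS at F = (335/56, 95/28)
F = K + t·(S−K) with t = 19/14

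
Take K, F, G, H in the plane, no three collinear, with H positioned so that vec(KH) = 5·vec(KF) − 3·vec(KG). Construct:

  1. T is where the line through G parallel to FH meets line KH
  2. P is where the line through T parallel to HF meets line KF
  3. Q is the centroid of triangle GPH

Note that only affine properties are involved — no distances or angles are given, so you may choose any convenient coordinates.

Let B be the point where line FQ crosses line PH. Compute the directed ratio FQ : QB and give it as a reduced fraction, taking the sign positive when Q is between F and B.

FQ:QB = 8

Assign K = (0, 0), F = (1, 0), G = (0, 1), H = (5, -3) — the answer is frame-independent, so this choice is without loss of generality.
1. T is where the line through G parallel to FH meets line KH ⇒ T = (20/3, -4)
2. P is where the line through T parallel to HF meets line KF ⇒ P = (4/3, 0)
3. Q is the centroid of triangle GPH ⇒ Q = (19/9, -2/3)
line FQ meets PH at B = (9/4, -3/4)
Q = F + t·(B−F) with t = 8/9, so FQ:QB = 8/9:1/9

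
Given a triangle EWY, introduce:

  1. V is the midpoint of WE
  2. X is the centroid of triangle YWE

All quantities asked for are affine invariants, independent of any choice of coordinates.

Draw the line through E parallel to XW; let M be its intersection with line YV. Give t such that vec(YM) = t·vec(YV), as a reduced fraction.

t = 4/3

Assign E = (0, 0), W = (1, 0), Y = (0, 1) — the answer is frame-independent, so this choice is without loss of generality.
1. V is the midpoint of WE ⇒ V = (1/2, 0)
2. X is the centroid of triangle YWE ⇒ X = (1/3, 1/3)
through E parallel to XW: direction (2/3, -1/3); meets YV at M = (2/3, -1/3)
M = Y + t·(V−Y) with t = 4/3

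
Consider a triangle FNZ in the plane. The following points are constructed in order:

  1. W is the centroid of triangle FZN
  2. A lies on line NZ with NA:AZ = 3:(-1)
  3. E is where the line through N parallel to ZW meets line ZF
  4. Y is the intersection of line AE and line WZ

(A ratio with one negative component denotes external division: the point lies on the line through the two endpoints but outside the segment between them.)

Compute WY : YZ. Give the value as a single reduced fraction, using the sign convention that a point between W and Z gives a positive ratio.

Work in coordinates with F = (0, 0), N = (1, 0), Z = (0, 1).
1. W is the centroid of triangle FZN ⇒ W = (1/3, 1/3)
2. A lies on line NZ with NA:AZ = 3:(-1) ⇒ A = (-1/2, 3/2)
3. E is where the line through N parallel to ZW meets line ZF ⇒ E = (0, 2)
4. Y is the intersection of line AE and line WZ ⇒ Y = (-1/3, 5/3)
Y = W + t·(Z−W) with t = 2, so WY:YZ = t:(1−t) = 2:-1

WY:YZ = -2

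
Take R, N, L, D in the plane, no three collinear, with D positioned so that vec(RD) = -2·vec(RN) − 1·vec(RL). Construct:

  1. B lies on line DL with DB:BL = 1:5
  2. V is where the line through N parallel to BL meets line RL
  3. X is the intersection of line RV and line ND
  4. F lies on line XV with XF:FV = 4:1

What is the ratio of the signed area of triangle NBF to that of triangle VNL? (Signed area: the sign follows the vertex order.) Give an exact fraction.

[NBF]:[VNL] = 37/45

Choose coordinates R = (0, 0), N = (1, 0), L = (0, 1), D = (-2, -1).
1. B lies on line DL with DB:BL = 1:5 ⇒ B = (-5/3, -2/3)
2. V is where the line through N parallel to BL meets line RL ⇒ V = (0, -1)
3. X is the intersection of line RV and line ND ⇒ X = (0, -1/3)
4. F lies on line XV with XF:FV = 4:1 ⇒ F = (0, -13/15)
2·[NBF] = 74/45, 2·[VNL] = 2
[NBF]:[VNL] = 74/45:2 = 37/45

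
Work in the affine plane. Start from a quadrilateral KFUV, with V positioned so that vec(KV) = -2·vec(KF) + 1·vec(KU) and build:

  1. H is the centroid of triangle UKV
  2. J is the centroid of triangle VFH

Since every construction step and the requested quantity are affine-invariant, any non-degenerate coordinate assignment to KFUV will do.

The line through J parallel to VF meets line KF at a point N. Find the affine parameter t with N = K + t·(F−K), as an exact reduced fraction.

t = 10/9

Work in coordinates with K = (0, 0), F = (1, 0), U = (0, 1), V = (-2, 1).
1. H is the centroid of triangle UKV ⇒ H = (-2/3, 2/3)
2. J is the centroid of triangle VFH ⇒ J = (-5/9, 5/9)
through J parallel to VF: direction (3, -1); meets KF at N = (10/9, 0)
N = K + t·(F−K) with t = 10/9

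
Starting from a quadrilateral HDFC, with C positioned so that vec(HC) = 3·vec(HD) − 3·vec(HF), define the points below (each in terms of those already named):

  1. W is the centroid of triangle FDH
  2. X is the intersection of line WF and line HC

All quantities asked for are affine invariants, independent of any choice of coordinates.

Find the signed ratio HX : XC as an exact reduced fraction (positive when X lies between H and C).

Choose coordinates H = (0, 0), D = (1, 0), F = (0, 1), C = (3, -3).
1. W is the centroid of triangle FDH ⇒ W = (1/3, 1/3)
2. X is the intersection of line WF and line HC ⇒ X = (1, -1)
X = H + t·(C−H) with t = 1/3, so HX:XC = t:(1−t) = 1/3:2/3

HX:XC = 1/2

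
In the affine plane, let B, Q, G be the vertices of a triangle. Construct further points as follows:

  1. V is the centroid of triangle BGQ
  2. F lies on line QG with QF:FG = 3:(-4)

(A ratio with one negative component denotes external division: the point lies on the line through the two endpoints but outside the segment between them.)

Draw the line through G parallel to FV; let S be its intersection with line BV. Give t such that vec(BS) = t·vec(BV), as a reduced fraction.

Work in coordinates with B = (0, 0), Q = (1, 0), G = (0, 1).
1. V is the centroid of triangle BGQ ⇒ V = (1/3, 1/3)
2. F lies on line QG with QF:FG = 3:(-4) ⇒ F = (4, -3)
through G parallel to FV: direction (-11/3, 10/3); meets BV at S = (11/21, 11/21)
S = B + t·(V−B) with t = 11/7

t = 11/7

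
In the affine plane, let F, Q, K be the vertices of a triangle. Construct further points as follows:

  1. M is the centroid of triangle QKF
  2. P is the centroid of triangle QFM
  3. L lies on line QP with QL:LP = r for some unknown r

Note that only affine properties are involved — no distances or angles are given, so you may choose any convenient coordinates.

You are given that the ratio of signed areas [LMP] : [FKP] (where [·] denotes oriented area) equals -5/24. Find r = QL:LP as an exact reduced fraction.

r = 1/5

Assign F = (0, 0), Q = (1, 0), K = (0, 1) — the answer is frame-independent, so this choice is without loss of generality.
1. M is the centroid of triangle QKF ⇒ M = (1/3, 1/3)
2. P is the centroid of triangle QFM ⇒ P = (4/9, 1/9)
3. With QL:LP = r, write λ = r/(r+1) so L = Q + λ·(P−Q); L is affine-linear in λ
Every point depending on L is an affine combination of L and λ-independent points, so each such coordinate is linear in λ; the λ² term in each signed area is a multiple of (P−Q)×(P−Q) = 0, so 2·[LMP] and 2·[FKP] are each linear in λ. Evaluating at λ=0 and λ=1:
  2·[LMP] = -1/9·λ + 1/9,   2·[FKP] = -4/9
So [LMP]:[FKP] = (-1/9·λ + 1/9) / (-4/9). Setting this equal to -5/24:
  -1/9·λ + 1/9 = -5/24·(-4/9)  ⇒  λ = 1/6
Then r = λ/(1−λ) = (1/6)/(5/6) = 1/5. Check: with r = 1/5, L = (49/54, 1/54) and [LMP]:[FKP] = -5/24 as required.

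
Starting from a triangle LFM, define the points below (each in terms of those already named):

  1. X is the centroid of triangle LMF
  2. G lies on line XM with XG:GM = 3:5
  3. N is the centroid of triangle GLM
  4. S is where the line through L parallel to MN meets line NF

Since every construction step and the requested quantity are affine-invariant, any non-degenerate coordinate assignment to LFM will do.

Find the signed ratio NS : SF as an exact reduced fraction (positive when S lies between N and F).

Assign L = (0, 0), F = (1, 0), M = (0, 1) — the answer is frame-independent, so this choice is without loss of generality.
1. X is the centroid of triangle LMF ⇒ X = (1/3, 1/3)
2. G lies on line XM with XG:GM = 3:5 ⇒ G = (5/24, 7/12)
3. N is the centroid of triangle GLM ⇒ N = (5/72, 19/36)
4. S is where the line through L parallel to MN meets line NF ⇒ S = (-95/1044, 323/522)
S = N + t·(F−N) with t = -5/29, so NS:SF = t:(1−t) = -5/29:34/29

NS:SF = -5/34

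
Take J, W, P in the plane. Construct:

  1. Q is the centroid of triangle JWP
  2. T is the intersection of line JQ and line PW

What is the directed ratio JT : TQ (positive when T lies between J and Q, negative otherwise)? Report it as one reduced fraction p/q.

JT:TQ = -3

Assign J = (0, 0), W = (1, 0), P = (0, 1) — the answer is frame-independent, so this choice is without loss of generality.
1. Q is the centroid of triangle JWP ⇒ Q = (1/3, 1/3)
2. T is the intersection of line JQ and line PW ⇒ T = (1/2, 1/2)
T = J + t·(Q−J) with t = 3/2, so JT:TQ = t:(1−t) = 3/2:-1/2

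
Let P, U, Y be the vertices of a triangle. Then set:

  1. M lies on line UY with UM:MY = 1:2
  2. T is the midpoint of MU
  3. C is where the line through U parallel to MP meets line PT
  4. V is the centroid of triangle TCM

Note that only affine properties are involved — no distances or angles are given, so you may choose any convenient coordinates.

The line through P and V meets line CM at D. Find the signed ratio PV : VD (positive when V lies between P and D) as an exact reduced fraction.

PV:VD = 5

Set P = (0, 0), U = (1, 0), Y = (0, 1); any affine frame gives the same invariant.
1. M lies on line UY with UM:MY = 1:2 ⇒ M = (2/3, 1/3)
2. T is the midpoint of MU ⇒ T = (5/6, 1/6)
3. C is where the line through U parallel to MP meets line PT ⇒ C = (5/3, 1/3)
4. V is the centroid of triangle TCM ⇒ V = (19/18, 5/18)
line PV meets CM at D = (19/15, 1/3)
V = P + t·(D−P) with t = 5/6, so PV:VD = 5/6:1/6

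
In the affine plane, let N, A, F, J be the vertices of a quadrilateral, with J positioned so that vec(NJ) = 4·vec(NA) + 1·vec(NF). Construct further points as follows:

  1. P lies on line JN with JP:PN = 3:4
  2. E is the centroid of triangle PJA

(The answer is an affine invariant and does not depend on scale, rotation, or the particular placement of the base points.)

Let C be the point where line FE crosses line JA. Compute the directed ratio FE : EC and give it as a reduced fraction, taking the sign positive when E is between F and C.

Set N = (0, 0), A = (1, 0), F = (0, 1), J = (4, 1); any affine frame gives the same invariant.
1. P lies on line JN with JP:PN = 3:4 ⇒ P = (16/7, 4/7)
2. E is the centroid of triangle PJA ⇒ E = (17/7, 11/21)
line FE meets JA at C = (68/27, 41/81)
E = F + t·(C−F) with t = 27/28, so FE:EC = 27/28:1/28

FE:EC = 27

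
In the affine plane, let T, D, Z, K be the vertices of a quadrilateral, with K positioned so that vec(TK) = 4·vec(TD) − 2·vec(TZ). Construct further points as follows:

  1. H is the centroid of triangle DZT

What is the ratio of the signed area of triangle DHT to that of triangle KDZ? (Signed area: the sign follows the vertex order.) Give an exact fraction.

[DHT]:[KDZ] = -1/3

Work in coordinates with T = (0, 0), D = (1, 0), Z = (0, 1), K = (4, -2).
1. H is the centroid of triangle DZT ⇒ H = (1/3, 1/3)
2·[DHT] = 1/3, 2·[KDZ] = -1
[DHT]:[KDZ] = 1/3:-1 = -1/3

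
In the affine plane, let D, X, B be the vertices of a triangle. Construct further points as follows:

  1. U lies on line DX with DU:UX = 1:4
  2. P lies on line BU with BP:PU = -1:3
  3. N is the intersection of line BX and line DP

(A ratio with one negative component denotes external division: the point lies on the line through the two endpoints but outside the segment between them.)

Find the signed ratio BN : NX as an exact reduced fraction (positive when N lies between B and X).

BN:NX = -1/15

Assign D = (0, 0), X = (1, 0), B = (0, 1) — the answer is frame-independent, so this choice is without loss of generality.
1. U lies on line DX with DU:UX = 1:4 ⇒ U = (1/5, 0)
2. P lies on line BU with BP:PU = -1:3 ⇒ P = (-1/10, 3/2)
3. N is the intersection of line BX and line DP ⇒ N = (-1/14, 15/14)
N = B + t·(X−B) with t = -1/14, so BN:NX = t:(1−t) = -1/14:15/14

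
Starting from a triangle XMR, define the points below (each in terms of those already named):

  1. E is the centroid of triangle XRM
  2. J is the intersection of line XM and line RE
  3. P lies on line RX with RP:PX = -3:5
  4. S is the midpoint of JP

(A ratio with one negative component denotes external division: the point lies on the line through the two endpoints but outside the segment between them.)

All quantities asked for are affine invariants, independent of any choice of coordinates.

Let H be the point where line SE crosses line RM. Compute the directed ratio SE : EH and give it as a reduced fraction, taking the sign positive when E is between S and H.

Choose coordinates X = (0, 0), M = (1, 0), R = (0, 1).
1. E is the centroid of triangle XRM ⇒ E = (1/3, 1/3)
2. J is the intersection of line XM and line RE ⇒ J = (1/2, 0)
3. P lies on line RX with RP:PX = -3:5 ⇒ P = (0, 5/2)
4. S is the midpoint of JP ⇒ S = (1/4, 5/4)
line SE meets RM at H = (3/10, 7/10)
E = S + t·(H−S) with t = 5/3, so SE:EH = 5/3:-2/3

SE:EH = -5/2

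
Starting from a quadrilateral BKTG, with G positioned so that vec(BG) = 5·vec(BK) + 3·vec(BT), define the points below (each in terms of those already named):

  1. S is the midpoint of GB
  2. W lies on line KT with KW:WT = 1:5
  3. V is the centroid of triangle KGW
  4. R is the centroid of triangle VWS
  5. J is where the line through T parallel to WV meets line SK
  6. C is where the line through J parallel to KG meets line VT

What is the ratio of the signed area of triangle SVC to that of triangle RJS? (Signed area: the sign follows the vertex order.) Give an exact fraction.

[SVC]:[RJS] = 98/17

Choose coordinates B = (0, 0), K = (1, 0), T = (0, 1), G = (5, 3).
1. S is the midpoint of GB ⇒ S = (5/2, 3/2)
2. W lies on line KT with KW:WT = 1:5 ⇒ W = (5/6, 1/6)
3. V is the centroid of triangle KGW ⇒ V = (41/18, 19/18)
4. R is the centroid of triangle VWS ⇒ R = (101/54, 49/54)
5. J is where the line through T parallel to WV meets line SK ⇒ J = (26/5, 21/5)
6. C is where the line through J parallel to KG meets line VT ⇒ C = (82/85, 87/85)
2·[SVC] = -49/85, 2·[RJS] = -1/10
[SVC]:[RJS] = -49/85:-1/10 = 98/17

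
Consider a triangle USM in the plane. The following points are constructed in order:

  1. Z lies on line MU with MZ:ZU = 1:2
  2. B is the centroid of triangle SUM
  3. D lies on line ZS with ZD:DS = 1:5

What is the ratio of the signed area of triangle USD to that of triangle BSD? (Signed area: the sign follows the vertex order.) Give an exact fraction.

[USD]:[BSD] = 6

Choose coordinates U = (0, 0), S = (1, 0), M = (0, 1).
1. Z lies on line MU with MZ:ZU = 1:2 ⇒ Z = (0, 2/3)
2. B is the centroid of triangle SUM ⇒ B = (1/3, 1/3)
3. D lies on line ZS with ZD:DS = 1:5 ⇒ D = (1/6, 5/9)
2·[USD] = 5/9, 2·[BSD] = 5/54
[USD]:[BSD] = 5/9:5/54 = 6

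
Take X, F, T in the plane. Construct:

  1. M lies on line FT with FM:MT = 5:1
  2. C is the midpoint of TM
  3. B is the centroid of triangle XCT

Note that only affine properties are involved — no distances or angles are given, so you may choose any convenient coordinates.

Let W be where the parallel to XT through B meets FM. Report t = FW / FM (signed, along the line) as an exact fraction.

Choose coordinates X = (0, 0), F = (1, 0), T = (0, 1).
1. M lies on line FT with FM:MT = 5:1 ⇒ M = (1/6, 5/6)
2. C is the midpoint of TM ⇒ C = (1/12, 11/12)
3. B is the centroid of triangle XCT ⇒ B = (1/36, 23/36)
through B parallel to XT: direction (0, 1); meets FM at W = (1/36, 35/36)
W = F + t·(M−F) with t = 7/6

t = 7/6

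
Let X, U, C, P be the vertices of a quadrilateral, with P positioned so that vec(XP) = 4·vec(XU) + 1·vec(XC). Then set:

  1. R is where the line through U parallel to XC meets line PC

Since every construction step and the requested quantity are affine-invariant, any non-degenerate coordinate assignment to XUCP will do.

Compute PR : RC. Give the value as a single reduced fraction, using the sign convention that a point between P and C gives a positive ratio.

PR:RC = 3

Set X = (0, 0), U = (1, 0), C = (0, 1), P = (4, 1); any affine frame gives the same invariant.
1. R is where the line through U parallel to XC meets line PC ⇒ R = (1, 1)
R = P + t·(C−P) with t = 3/4, so PR:RC = t:(1−t) = 3/4:1/4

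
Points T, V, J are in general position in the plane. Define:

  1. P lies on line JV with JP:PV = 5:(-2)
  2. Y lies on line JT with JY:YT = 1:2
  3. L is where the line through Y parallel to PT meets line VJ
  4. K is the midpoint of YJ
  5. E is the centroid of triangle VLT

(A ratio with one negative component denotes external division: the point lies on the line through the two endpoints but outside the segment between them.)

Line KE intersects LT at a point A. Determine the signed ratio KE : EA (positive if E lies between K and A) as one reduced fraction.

KE:EA = -33/8

Set T = (0, 0), V = (1, 0), J = (0, 1); any affine frame gives the same invariant.
1. P lies on line JV with JP:PV = 5:(-2) ⇒ P = (5/3, -2/3)
2. Y lies on line JT with JY:YT = 1:2 ⇒ Y = (0, 2/3)
3. L is where the line through Y parallel to PT meets line VJ ⇒ L = (5/9, 4/9)
4. K is the midpoint of YJ ⇒ K = (0, 5/6)
5. E is the centroid of triangle VLT ⇒ E = (14/27, 4/27)
line KE meets LT at A = (350/891, 280/891)
E = K + t·(A−K) with t = 33/25, so KE:EA = 33/25:-8/25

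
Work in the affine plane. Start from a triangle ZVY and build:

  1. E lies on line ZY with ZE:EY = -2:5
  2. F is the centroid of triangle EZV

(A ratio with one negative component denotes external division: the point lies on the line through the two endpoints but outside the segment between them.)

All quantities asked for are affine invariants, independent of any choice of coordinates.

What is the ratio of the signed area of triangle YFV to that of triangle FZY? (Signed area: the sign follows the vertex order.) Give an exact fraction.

[YFV]:[FZY] = -8/3

Assign Z = (0, 0), V = (1, 0), Y = (0, 1) — the answer is frame-independent, so this choice is without loss of generality.
1. E lies on line ZY with ZE:EY = -2:5 ⇒ E = (0, -2/3)
2. F is the centroid of triangle EZV ⇒ F = (1/3, -2/9)
2·[YFV] = 8/9, 2·[FZY] = -1/3
[YFV]:[FZY] = 8/9:-1/3 = -8/3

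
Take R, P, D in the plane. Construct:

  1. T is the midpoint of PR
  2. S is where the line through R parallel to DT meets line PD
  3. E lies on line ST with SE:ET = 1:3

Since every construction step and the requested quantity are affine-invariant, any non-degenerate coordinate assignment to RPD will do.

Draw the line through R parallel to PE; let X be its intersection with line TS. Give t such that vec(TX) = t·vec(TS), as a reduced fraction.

t = -3/4

Choose coordinates R = (0, 0), P = (1, 0), D = (0, 1).
1. T is the midpoint of PR ⇒ T = (1/2, 0)
2. S is where the line through R parallel to DT meets line PD ⇒ S = (-1, 2)
3. E lies on line ST with SE:ET = 1:3 ⇒ E = (-5/8, 3/2)
through R parallel to PE: direction (-13/8, 3/2); meets TS at X = (13/8, -3/2)
X = T + t·(S−T) with t = -3/4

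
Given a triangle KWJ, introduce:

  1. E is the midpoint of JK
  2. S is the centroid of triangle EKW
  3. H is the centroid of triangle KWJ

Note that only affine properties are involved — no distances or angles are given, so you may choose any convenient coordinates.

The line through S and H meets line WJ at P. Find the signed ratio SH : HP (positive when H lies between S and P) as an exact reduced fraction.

Work in coordinates with K = (0, 0), W = (1, 0), J = (0, 1).
1. E is the midpoint of JK ⇒ E = (0, 1/2)
2. S is the centroid of triangle EKW ⇒ S = (1/3, 1/6)
3. H is the centroid of triangle KWJ ⇒ H = (1/3, 1/3)
line SH meets WJ at P = (1/3, 2/3)
H = S + t·(P−S) with t = 1/3, so SH:HP = 1/3:2/3

SH:HP = 1/2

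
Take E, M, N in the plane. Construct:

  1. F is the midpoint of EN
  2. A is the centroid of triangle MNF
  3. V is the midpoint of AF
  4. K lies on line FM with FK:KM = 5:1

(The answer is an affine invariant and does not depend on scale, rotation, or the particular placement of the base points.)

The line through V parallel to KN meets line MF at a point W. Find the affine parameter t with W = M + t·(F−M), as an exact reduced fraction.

Choose coordinates E = (0, 0), M = (1, 0), N = (0, 1).
1. F is the midpoint of EN ⇒ F = (0, 1/2)
2. A is the centroid of triangle MNF ⇒ A = (1/3, 1/2)
3. V is the midpoint of AF ⇒ V = (1/6, 1/2)
4. K lies on line FM with FK:KM = 5:1 ⇒ K = (5/6, 1/12)
through V parallel to KN: direction (-5/6, 11/12); meets MF at W = (11/36, 25/72)
W = M + t·(F−M) with t = 25/36

t = 25/36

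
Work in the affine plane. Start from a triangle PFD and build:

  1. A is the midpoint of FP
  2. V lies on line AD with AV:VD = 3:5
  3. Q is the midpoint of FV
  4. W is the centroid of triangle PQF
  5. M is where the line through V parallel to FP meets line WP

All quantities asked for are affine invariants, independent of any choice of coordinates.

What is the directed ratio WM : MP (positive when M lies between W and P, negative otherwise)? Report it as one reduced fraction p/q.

Set P = (0, 0), F = (1, 0), D = (0, 1); any affine frame gives the same invariant.
1. A is the midpoint of FP ⇒ A = (1/2, 0)
2. V lies on line AD with AV:VD = 3:5 ⇒ V = (5/16, 3/8)
3. Q is the midpoint of FV ⇒ Q = (21/32, 3/16)
4. W is the centroid of triangle PQF ⇒ W = (53/96, 1/16)
5. M is where the line through V parallel to FP meets line WP ⇒ M = (53/16, 3/8)
M = W + t·(P−W) with t = -5, so WM:MP = t:(1−t) = -5:6

WM:MP = -5/6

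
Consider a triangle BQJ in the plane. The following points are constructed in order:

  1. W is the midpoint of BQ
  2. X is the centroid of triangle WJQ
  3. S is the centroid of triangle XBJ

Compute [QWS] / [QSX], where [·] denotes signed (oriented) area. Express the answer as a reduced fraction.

Work in coordinates with B = (0, 0), Q = (1, 0), J = (0, 1).
1. W is the midpoint of BQ ⇒ W = (1/2, 0)
2. X is the centroid of triangle WJQ ⇒ X = (1/2, 1/3)
3. S is the centroid of triangle XBJ ⇒ S = (1/6, 4/9)
2·[QWS] = -2/9, 2·[QSX] = -1/18
[QWS]:[QSX] = -2/9:-1/18 = 4

[QWS]:[QSX] = 4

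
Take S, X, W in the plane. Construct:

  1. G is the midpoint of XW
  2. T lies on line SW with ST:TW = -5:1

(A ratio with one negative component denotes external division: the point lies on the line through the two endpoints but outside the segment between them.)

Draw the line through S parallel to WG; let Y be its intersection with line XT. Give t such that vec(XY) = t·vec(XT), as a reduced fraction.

Work in coordinates with S = (0, 0), X = (1, 0), W = (0, 1).
1. G is the midpoint of XW ⇒ G = (1/2, 1/2)
2. T lies on line SW with ST:TW = -5:1 ⇒ T = (0, 5/4)
through S parallel to WG: direction (1/2, -1/2); meets XT at Y = (5, -5)
Y = X + t·(T−X) with t = -4

t = -4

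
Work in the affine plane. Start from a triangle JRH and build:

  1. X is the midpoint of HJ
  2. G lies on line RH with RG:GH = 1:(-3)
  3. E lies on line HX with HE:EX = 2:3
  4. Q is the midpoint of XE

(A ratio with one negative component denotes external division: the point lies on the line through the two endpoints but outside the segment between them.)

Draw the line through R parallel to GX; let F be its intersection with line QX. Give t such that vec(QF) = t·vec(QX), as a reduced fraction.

Choose coordinates J = (0, 0), R = (1, 0), H = (0, 1).
1. X is the midpoint of HJ ⇒ X = (0, 1/2)
2. G lies on line RH with RG:GH = 1:(-3) ⇒ G = (3/2, -1/2)
3. E lies on line HX with HE:EX = 2:3 ⇒ E = (0, 4/5)
4. Q is the midpoint of XE ⇒ Q = (0, 13/20)
through R parallel to GX: direction (-3/2, 1); meets QX at F = (0, 2/3)
F = Q + t·(X−Q) with t = -1/9

t = -1/9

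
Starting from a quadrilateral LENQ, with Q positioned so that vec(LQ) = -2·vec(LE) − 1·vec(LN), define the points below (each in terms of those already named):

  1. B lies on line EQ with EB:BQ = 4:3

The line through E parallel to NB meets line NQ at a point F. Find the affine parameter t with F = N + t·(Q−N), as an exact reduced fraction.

t = -4/3

Assign L = (0, 0), E = (1, 0), N = (0, 1), Q = (-2, -1) — the answer is frame-independent, so this choice is without loss of generality.
1. B lies on line EQ with EB:BQ = 4:3 ⇒ B = (-5/7, -4/7)
through E parallel to NB: direction (-5/7, -11/7); meets NQ at F = (8/3, 11/3)
F = N + t·(Q−N) with t = -4/3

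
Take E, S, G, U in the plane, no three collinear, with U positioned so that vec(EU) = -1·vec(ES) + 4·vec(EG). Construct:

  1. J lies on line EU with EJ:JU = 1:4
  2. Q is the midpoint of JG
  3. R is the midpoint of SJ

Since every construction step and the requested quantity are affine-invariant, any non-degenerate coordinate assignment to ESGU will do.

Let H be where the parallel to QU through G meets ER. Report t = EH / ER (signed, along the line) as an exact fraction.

Assign E = (0, 0), S = (1, 0), G = (0, 1), U = (-1, 4) — the answer is frame-independent, so this choice is without loss of generality.
1. J lies on line EU with EJ:JU = 1:4 ⇒ J = (-1/5, 4/5)
2. Q is the midpoint of JG ⇒ Q = (-1/10, 9/10)
3. R is the midpoint of SJ ⇒ R = (2/5, 2/5)
through G parallel to QU: direction (-9/10, 31/10); meets ER at H = (9/40, 9/40)
H = E + t·(R−E) with t = 9/16

t = 9/16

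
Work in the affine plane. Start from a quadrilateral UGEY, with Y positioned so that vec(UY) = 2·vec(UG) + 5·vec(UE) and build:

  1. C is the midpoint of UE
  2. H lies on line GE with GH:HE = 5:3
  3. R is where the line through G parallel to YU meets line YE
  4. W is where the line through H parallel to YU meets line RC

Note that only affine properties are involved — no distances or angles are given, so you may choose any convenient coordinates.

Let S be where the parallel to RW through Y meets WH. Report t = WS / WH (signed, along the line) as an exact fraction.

Set U = (0, 0), G = (1, 0), E = (0, 1), Y = (2, 5); any affine frame gives the same invariant.
1. C is the midpoint of UE ⇒ C = (0, 1/2)
2. H lies on line GE with GH:HE = 5:3 ⇒ H = (3/8, 5/8)
3. R is where the line through G parallel to YU meets line YE ⇒ R = (7, 15)
4. W is where the line through H parallel to YU meets line RC ⇒ W = (91/48, 425/96)
through Y parallel to RW: direction (-245/48, -1015/96); meets WH at S = (131/48, 625/96)
S = W + t·(H−W) with t = -40/73

t = -40/73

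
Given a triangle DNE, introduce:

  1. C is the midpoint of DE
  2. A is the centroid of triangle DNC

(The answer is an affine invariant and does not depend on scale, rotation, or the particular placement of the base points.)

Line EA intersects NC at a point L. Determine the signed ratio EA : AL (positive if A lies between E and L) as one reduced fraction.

Choose coordinates D = (0, 0), N = (1, 0), E = (0, 1).
1. C is the midpoint of DE ⇒ C = (0, 1/2)
2. A is the centroid of triangle DNC ⇒ A = (1/3, 1/6)
line EA meets NC at L = (1/4, 3/8)
A = E + t·(L−E) with t = 4/3, so EA:AL = 4/3:-1/3

EA:AL = -4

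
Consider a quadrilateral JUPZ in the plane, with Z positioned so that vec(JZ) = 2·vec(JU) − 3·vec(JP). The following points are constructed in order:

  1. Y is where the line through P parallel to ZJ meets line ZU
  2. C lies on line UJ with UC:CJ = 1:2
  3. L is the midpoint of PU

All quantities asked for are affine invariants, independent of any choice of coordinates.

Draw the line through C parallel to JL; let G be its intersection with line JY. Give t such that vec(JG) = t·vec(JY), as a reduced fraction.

t = 2/7

Assign J = (0, 0), U = (1, 0), P = (0, 1), Z = (2, -3) — the answer is frame-independent, so this choice is without loss of generality.
1. Y is where the line through P parallel to ZJ meets line ZU ⇒ Y = (4/3, -1)
2. C lies on line UJ with UC:CJ = 1:2 ⇒ C = (2/3, 0)
3. L is the midpoint of PU ⇒ L = (1/2, 1/2)
through C parallel to JL: direction (1/2, 1/2); meets JY at G = (8/21, -2/7)
G = J + t·(Y−J) with t = 2/7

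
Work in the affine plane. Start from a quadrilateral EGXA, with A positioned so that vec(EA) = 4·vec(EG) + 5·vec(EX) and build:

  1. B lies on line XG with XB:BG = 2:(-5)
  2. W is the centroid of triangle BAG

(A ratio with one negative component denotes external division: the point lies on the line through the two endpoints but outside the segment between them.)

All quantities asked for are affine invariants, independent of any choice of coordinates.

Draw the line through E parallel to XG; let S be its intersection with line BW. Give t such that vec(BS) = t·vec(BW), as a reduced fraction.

Set E = (0, 0), G = (1, 0), X = (0, 1), A = (4, 5); any affine frame gives the same invariant.
1. B lies on line XG with XB:BG = 2:(-5) ⇒ B = (-2/3, 5/3)
2. W is the centroid of triangle BAG ⇒ W = (13/9, 20/9)
through E parallel to XG: direction (1, -1); meets BW at S = (-35/24, 35/24)
S = B + t·(W−B) with t = -3/8

t = -3/8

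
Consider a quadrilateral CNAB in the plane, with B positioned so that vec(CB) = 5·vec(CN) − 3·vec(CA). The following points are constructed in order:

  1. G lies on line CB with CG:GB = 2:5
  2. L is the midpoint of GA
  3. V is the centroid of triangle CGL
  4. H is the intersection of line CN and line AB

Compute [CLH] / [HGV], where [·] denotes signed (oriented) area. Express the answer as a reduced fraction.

Set C = (0, 0), N = (1, 0), A = (0, 1), B = (5, -3); any affine frame gives the same invariant.
1. G lies on line CB with CG:GB = 2:5 ⇒ G = (10/7, -6/7)
2. L is the midpoint of GA ⇒ L = (5/7, 1/14)
3. V is the centroid of triangle CGL ⇒ V = (5/7, -11/42)
4. H is the intersection of line CN and line AB ⇒ H = (5/4, 0)
2·[CLH] = -5/56, 2·[HGV] = -85/168
[CLH]:[HGV] = -5/56:-85/168 = 3/17

[CLH]:[HGV] = 3/17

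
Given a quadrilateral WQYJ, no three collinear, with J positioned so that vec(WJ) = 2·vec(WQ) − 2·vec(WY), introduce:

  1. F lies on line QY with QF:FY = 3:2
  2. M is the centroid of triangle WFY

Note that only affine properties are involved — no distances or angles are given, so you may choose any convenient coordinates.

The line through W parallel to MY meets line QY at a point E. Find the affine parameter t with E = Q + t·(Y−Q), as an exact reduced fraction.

t = 7/5

Work in coordinates with W = (0, 0), Q = (1, 0), Y = (0, 1), J = (2, -2).
1. F lies on line QY with QF:FY = 3:2 ⇒ F = (2/5, 3/5)
2. M is the centroid of triangle WFY ⇒ M = (2/15, 8/15)
through W parallel to MY: direction (-2/15, 7/15); meets QY at E = (-2/5, 7/5)
E = Q + t·(Y−Q) with t = 7/5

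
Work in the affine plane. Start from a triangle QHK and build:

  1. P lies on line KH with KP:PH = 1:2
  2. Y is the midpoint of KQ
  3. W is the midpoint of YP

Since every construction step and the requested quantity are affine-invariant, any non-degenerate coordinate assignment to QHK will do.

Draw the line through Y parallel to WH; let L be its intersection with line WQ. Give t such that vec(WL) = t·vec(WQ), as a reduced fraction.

Choose coordinates Q = (0, 0), H = (1, 0), K = (0, 1).
1. P lies on line KH with KP:PH = 1:2 ⇒ P = (1/3, 2/3)
2. Y is the midpoint of KQ ⇒ Y = (0, 1/2)
3. W is the midpoint of YP ⇒ W = (1/6, 7/12)
through Y parallel to WH: direction (5/6, -7/12); meets WQ at L = (5/42, 5/12)
L = W + t·(Q−W) with t = 2/7

t = 2/7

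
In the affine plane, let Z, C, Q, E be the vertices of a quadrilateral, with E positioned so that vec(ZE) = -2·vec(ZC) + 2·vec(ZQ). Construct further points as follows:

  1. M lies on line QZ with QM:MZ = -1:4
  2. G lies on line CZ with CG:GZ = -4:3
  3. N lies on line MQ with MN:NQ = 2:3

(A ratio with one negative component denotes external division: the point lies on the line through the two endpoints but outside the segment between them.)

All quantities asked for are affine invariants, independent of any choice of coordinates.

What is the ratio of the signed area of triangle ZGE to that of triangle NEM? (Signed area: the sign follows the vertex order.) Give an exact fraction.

Set Z = (0, 0), C = (1, 0), Q = (0, 1), E = (-2, 2); any affine frame gives the same invariant.
1. M lies on line QZ with QM:MZ = -1:4 ⇒ M = (0, 4/3)
2. G lies on line CZ with CG:GZ = -4:3 ⇒ G = (-3, 0)
3. N lies on line MQ with MN:NQ = 2:3 ⇒ N = (0, 6/5)
2·[ZGE] = -6, 2·[NEM] = -4/15
[ZGE]:[NEM] = -6:-4/15 = 45/2

[ZGE]:[NEM] = 45/2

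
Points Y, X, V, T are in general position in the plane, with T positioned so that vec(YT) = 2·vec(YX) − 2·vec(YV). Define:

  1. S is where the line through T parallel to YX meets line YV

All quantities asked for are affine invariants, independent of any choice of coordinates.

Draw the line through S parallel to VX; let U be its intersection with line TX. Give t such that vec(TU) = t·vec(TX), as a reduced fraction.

Work in coordinates with Y = (0, 0), X = (1, 0), V = (0, 1), T = (2, -2).
1. S is where the line through T parallel to YX meets line YV ⇒ S = (0, -2)
through S parallel to VX: direction (1, -1); meets TX at U = (4, -6)
U = T + t·(X−T) with t = -2

t = -2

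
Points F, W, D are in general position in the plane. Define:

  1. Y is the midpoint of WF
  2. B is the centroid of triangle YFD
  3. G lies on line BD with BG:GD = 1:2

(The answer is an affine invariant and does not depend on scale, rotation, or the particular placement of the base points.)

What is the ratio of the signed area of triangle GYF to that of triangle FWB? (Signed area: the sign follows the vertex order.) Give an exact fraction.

[GYF]:[FWB] = -5/6

Work in coordinates with F = (0, 0), W = (1, 0), D = (0, 1).
1. Y is the midpoint of WF ⇒ Y = (1/2, 0)
2. B is the centroid of triangle YFD ⇒ B = (1/6, 1/3)
3. G lies on line BD with BG:GD = 1:2 ⇒ G = (1/9, 5/9)
2·[GYF] = -5/18, 2·[FWB] = 1/3
[GYF]:[FWB] = -5/18:1/3 = -5/6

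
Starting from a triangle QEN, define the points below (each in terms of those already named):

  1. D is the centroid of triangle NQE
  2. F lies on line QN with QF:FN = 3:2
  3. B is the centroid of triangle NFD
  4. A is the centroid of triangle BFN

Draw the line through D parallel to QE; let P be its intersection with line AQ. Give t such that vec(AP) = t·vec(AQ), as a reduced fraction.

t = 56/101

Set Q = (0, 0), E = (1, 0), N = (0, 1); any affine frame gives the same invariant.
1. D is the centroid of triangle NQE ⇒ D = (1/3, 1/3)
2. F lies on line QN with QF:FN = 3:2 ⇒ F = (0, 3/5)
3. B is the centroid of triangle NFD ⇒ B = (1/9, 29/45)
4. A is the centroid of triangle BFN ⇒ A = (1/27, 101/135)
through D parallel to QE: direction (1, 0); meets AQ at P = (5/303, 1/3)
P = A + t·(Q−A) with t = 56/101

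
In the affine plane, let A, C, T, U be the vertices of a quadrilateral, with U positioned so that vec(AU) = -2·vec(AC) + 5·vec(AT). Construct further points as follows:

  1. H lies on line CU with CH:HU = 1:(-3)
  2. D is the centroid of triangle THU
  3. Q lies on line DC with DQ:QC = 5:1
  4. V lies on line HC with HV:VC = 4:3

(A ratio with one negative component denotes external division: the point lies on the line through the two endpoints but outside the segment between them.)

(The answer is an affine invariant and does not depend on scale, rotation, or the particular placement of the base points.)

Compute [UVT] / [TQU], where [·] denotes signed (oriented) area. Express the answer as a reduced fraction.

[UVT]:[TQU] = -102/77

Choose coordinates A = (0, 0), C = (1, 0), T = (0, 1), U = (-2, 5).
1. H lies on line CU with CH:HU = 1:(-3) ⇒ H = (5/2, -5/2)
2. D is the centroid of triangle THU ⇒ D = (1/6, 7/6)
3. Q lies on line DC with DQ:QC = 5:1 ⇒ Q = (31/36, 7/36)
4. V lies on line HC with HV:VC = 4:3 ⇒ V = (23/14, -15/14)
2·[UVT] = -17/7, 2·[TQU] = 11/6
[UVT]:[TQU] = -17/7:11/6 = -102/77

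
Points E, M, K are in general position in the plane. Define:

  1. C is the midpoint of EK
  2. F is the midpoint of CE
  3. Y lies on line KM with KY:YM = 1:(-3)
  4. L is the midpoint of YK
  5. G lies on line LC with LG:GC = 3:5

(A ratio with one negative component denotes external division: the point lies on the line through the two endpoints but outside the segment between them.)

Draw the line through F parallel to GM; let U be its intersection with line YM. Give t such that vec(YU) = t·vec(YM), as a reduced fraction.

t = 41/12

Work in coordinates with E = (0, 0), M = (1, 0), K = (0, 1).
1. C is the midpoint of EK ⇒ C = (0, 1/2)
2. F is the midpoint of CE ⇒ F = (0, 1/4)
3. Y lies on line KM with KY:YM = 1:(-3) ⇒ Y = (-1/2, 3/2)
4. L is the midpoint of YK ⇒ L = (-1/4, 5/4)
5. G lies on line LC with LG:GC = 3:5 ⇒ G = (-5/32, 31/32)
through F parallel to GM: direction (37/32, -31/32); meets YM at U = (37/8, -29/8)
U = Y + t·(M−Y) with t = 41/12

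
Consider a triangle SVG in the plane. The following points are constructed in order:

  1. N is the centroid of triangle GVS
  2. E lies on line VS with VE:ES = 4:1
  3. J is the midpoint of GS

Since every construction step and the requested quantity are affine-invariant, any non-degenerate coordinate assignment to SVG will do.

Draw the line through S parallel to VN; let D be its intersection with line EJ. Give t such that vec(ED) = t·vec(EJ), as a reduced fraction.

t = -1/4

Assign S = (0, 0), V = (1, 0), G = (0, 1) — the answer is frame-independent, so this choice is without loss of generality.
1. N is the centroid of triangle GVS ⇒ N = (1/3, 1/3)
2. E lies on line VS with VE:ES = 4:1 ⇒ E = (1/5, 0)
3. J is the midpoint of GS ⇒ J = (0, 1/2)
through S parallel to VN: direction (-2/3, 1/3); meets EJ at D = (1/4, -1/8)
D = E + t·(J−E) with t = -1/4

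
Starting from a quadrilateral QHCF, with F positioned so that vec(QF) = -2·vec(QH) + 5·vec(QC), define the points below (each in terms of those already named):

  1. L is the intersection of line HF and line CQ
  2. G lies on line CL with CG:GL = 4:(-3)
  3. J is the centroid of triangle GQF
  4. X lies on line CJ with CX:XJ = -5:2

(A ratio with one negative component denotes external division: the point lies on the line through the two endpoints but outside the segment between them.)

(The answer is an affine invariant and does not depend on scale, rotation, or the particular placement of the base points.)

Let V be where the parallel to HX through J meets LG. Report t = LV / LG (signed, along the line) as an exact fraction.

t = -5/114

Assign Q = (0, 0), H = (1, 0), C = (0, 1), F = (-2, 5) — the answer is frame-independent, so this choice is without loss of generality.
1. L is the intersection of line HF and line CQ ⇒ L = (0, 5/3)
2. G lies on line CL with CG:GL = 4:(-3) ⇒ G = (0, 11/3)
3. J is the centroid of triangle GQF ⇒ J = (-2/3, 26/9)
4. X lies on line CJ with CX:XJ = -5:2 ⇒ X = (-10/9, 112/27)
through J parallel to HX: direction (-19/9, 112/27); meets LG at V = (0, 30/19)
V = L + t·(G−L) with t = -5/114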